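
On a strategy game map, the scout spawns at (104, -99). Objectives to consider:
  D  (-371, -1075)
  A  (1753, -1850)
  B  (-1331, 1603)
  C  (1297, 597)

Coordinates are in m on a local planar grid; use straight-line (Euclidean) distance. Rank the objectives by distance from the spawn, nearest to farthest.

D, C, B, A

Distances from the spawn:
D (-371, -1075): 1085.4 m
C (1297, 597): 1381.2 m
B (-1331, 1603): 2226.2 m
A (1753, -1850): 2405.2 m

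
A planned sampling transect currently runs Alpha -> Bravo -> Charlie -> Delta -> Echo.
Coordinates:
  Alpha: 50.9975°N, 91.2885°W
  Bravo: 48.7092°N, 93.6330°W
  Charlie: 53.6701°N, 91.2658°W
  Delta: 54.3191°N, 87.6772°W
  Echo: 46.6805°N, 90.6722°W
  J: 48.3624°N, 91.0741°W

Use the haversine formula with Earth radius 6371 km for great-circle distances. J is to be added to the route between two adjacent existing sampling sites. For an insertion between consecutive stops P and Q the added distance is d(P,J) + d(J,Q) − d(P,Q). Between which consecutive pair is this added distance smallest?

Added distance for inserting J between each consecutive pair:
Alpha–Bravo: 180.8 km
Bravo–Charlie: 207.0 km
Charlie–Delta: 1047.9 km
Delta–Echo: 17.2 km
Smallest added distance is 17.2 km, inserting between Delta and Echo.

between Delta and Echo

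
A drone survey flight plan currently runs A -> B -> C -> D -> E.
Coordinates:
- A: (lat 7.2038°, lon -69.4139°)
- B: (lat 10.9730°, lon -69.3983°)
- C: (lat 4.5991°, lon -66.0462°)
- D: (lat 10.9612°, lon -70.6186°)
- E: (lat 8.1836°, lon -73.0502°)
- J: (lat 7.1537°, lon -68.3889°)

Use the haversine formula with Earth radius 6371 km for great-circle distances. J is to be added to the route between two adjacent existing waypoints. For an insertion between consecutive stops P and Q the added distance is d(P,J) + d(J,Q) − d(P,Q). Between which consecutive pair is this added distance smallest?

between C and D

Added distance for inserting J between each consecutive pair:
A–B: 133.0 km
B–C: 24.3 km
C–D: 5.2 km
D–E: 607.3 km
Smallest added distance is 5.2 km, inserting between C and D.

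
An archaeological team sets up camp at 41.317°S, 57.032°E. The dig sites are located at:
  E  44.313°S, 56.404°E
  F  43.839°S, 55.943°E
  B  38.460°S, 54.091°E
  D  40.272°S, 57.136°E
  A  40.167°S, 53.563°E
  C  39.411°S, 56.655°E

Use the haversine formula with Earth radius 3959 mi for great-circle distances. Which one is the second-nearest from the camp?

Distances from the camp (41.317°S, 57.032°E):
D: 72.4 mi
C: 133.2 mi
F: 182.9 mi
A: 198.2 mi
E: 209.4 mi
B: 251.5 mi
The second-nearest is C at 133.2 mi.

C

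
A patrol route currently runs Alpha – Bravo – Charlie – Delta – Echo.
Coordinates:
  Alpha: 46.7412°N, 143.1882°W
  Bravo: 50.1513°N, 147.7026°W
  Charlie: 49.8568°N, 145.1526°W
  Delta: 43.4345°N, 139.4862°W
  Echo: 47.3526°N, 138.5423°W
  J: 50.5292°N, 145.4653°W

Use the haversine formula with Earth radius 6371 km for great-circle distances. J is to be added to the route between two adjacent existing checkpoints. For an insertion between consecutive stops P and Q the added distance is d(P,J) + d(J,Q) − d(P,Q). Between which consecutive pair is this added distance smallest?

between Bravo and Charlie

Added distance for inserting J between each consecutive pair:
Alpha–Bravo: 113.0 km
Bravo–Charlie: 57.1 km
Charlie–Delta: 153.0 km
Delta–Echo: 1083.8 km
Smallest added distance is 57.1 km, inserting between Bravo and Charlie.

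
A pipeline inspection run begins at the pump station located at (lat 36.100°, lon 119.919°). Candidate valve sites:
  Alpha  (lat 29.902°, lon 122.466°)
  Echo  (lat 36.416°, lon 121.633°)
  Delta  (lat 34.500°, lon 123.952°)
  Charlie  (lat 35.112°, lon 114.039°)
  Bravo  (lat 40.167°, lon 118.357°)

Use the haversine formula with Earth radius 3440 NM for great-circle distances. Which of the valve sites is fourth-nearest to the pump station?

Distance to each, sorted:
Echo: 85.1 NM
Delta: 219.7 NM
Bravo: 255.1 NM
Charlie: 293.0 NM
Alpha: 393.6 NM
The fourth-nearest is Charlie at 293.0 NM.

Charlie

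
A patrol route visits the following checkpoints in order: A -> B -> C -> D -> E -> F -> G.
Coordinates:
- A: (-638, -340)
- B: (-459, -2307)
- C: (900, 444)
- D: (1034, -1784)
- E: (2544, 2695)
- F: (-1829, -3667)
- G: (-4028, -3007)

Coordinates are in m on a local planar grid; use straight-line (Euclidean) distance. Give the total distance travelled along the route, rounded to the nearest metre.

Leg distances:
A→B: 1975.1 m  (cumulative 1975.1 m)
B→C: 3068.4 m  (cumulative 5043.5 m)
C→D: 2232.0 m  (cumulative 7275.5 m)
D→E: 4726.7 m  (cumulative 12002.2 m)
E→F: 7720.0 m  (cumulative 19722.2 m)
F→G: 2295.9 m  (cumulative 22018.1 m)
Total route length ≈ 22018 m.

22018 m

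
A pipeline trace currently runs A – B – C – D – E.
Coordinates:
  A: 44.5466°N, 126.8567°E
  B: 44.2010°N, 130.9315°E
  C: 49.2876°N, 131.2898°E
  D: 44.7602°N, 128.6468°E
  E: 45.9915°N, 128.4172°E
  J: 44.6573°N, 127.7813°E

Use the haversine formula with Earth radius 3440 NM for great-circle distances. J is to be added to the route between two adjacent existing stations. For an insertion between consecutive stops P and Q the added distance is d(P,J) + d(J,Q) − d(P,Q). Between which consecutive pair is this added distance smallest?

Added distance for inserting J between each consecutive pair:
A–B: 1.8 NM
B–C: 144.9 NM
C–D: 57.8 NM
D–E: 47.4 NM
Smallest added distance is 1.8 NM, inserting between A and B.

between A and B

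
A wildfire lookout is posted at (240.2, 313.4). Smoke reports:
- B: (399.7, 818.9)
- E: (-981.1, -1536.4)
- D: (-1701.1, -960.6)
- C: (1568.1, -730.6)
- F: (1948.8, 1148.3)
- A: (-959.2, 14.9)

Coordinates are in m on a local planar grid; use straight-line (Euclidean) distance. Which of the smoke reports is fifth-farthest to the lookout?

A

Distances from the lookout ((240.2, 313.4)):
D: 2322.0 m
E: 2216.6 m
F: 1901.7 m
C: 1689.2 m
A: 1236.0 m
B: 530.1 m
The fifth-farthest is A at 1236.0 m.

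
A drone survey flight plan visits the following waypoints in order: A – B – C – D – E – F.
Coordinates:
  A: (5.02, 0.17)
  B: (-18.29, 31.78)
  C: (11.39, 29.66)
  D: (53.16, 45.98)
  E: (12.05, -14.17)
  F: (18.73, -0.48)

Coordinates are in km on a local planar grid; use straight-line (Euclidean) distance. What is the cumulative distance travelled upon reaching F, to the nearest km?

Leg distances:
A→B: 39.3 km  (cumulative 39.3 km)
B→C: 29.8 km  (cumulative 69.0 km)
C→D: 44.8 km  (cumulative 113.9 km)
D→E: 72.9 km  (cumulative 186.7 km)
E→F: 15.2 km  (cumulative 202.0 km)
Cumulative distance at F ≈ 202 km.

202 km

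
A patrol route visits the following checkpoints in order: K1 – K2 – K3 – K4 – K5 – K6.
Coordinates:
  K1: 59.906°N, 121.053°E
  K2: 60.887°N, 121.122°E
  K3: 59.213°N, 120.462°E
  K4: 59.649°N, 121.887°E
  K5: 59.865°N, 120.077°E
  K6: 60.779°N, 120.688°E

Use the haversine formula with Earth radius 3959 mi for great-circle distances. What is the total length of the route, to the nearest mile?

375 mi

Leg distances:
K1→K2: 67.8 mi  (cumulative 67.8 mi)
K2→K3: 117.9 mi  (cumulative 185.7 mi)
K3→K4: 58.4 mi  (cumulative 244.2 mi)
K4→K5: 64.7 mi  (cumulative 308.9 mi)
K5→K6: 66.5 mi  (cumulative 375.4 mi)
Total route length ≈ 375 mi.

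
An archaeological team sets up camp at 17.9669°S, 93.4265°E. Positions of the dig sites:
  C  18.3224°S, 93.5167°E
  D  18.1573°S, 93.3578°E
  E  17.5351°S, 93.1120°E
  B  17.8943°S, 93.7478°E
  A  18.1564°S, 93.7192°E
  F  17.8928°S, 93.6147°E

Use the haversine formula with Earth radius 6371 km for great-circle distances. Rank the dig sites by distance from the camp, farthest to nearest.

Computing each great-circle distance from 17.9669°S, 93.4265°E:
E 17.5351°S, 93.1120°E: 58.4 km
C 18.3224°S, 93.5167°E: 40.7 km
A 18.1564°S, 93.7192°E: 37.4 km
B 17.8943°S, 93.7478°E: 34.9 km
D 18.1573°S, 93.3578°E: 22.4 km
F 17.8928°S, 93.6147°E: 21.5 km

E, C, A, B, D, F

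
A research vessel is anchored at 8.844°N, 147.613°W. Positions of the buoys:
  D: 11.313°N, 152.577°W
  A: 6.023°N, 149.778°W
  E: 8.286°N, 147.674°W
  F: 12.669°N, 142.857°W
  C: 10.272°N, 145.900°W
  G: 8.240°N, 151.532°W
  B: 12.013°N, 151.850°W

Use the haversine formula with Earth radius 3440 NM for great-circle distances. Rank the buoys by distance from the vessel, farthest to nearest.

Computing each great-circle distance from 8.844°N, 147.613°W:
F 12.669°N, 142.857°W: 362.5 NM
D 11.313°N, 152.577°W: 328.7 NM
B 12.013°N, 151.850°W: 314.3 NM
G 8.240°N, 151.532°W: 235.5 NM
A 6.023°N, 149.778°W: 212.8 NM
C 10.272°N, 145.900°W: 132.8 NM
E 8.286°N, 147.674°W: 33.7 NM

F, D, B, G, A, C, E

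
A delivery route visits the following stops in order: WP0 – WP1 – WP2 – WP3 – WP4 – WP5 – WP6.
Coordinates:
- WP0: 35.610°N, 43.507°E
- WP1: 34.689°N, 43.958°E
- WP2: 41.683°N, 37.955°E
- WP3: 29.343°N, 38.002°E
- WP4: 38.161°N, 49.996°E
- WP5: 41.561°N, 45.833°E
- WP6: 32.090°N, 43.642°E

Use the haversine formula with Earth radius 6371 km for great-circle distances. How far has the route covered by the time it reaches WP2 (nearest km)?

1048 km

Leg distances:
WP0→WP1: 110.3 km  (cumulative 110.3 km)
WP1→WP2: 937.6 km  (cumulative 1047.9 km)
Cumulative distance at WP2 ≈ 1048 km.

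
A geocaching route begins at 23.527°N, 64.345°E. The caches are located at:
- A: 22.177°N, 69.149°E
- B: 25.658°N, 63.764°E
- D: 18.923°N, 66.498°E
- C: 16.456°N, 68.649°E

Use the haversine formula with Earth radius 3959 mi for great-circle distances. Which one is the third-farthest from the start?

A

Distances from the start (23.527°N, 64.345°E):
C: 562.7 mi
D: 347.0 mi
A: 319.8 mi
B: 151.7 mi
The third-farthest is A at 319.8 mi.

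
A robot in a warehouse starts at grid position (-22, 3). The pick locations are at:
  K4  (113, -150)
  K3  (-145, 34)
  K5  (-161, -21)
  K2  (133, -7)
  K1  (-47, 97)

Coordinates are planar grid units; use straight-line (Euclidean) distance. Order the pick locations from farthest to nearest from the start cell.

K4, K2, K5, K3, K1

Distance from the start cell at (-22, 3) to each:
K4 (113, -150): 204.0
K2 (133, -7): 155.3
K5 (-161, -21): 141.1
K3 (-145, 34): 126.8
K1 (-47, 97): 97.3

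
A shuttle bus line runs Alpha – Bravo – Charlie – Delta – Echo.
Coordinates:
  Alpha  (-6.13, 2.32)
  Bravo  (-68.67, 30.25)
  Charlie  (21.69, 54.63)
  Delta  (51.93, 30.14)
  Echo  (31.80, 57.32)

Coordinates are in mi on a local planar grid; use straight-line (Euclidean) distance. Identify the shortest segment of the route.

Delta–Echo

Leg distances:
Alpha→Bravo: 68.5 mi
Bravo→Charlie: 93.6 mi
Charlie→Delta: 38.9 mi
Delta→Echo: 33.8 mi
The shortest leg is Delta–Echo at 33.8 mi.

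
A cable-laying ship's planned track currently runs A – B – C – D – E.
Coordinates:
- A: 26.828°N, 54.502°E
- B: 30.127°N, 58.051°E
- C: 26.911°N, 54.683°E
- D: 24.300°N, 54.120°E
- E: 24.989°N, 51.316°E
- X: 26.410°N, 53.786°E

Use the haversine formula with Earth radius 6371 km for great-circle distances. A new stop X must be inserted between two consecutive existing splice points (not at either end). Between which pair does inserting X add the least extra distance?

Added distance for inserting X between each consecutive pair:
A–B: 167.7 km
B–C: 206.7 km
C–D: 46.4 km
D–E: 237.1 km
Smallest added distance is 46.4 km, inserting between C and D.

between C and D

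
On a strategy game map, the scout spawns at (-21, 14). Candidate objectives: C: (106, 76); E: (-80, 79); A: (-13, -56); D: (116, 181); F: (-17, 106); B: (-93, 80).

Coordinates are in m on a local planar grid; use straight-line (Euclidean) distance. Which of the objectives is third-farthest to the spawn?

Distances from the spawn ((-21, 14)):
D: 216.0 m
C: 141.3 m
B: 97.7 m
F: 92.1 m
E: 87.8 m
A: 70.5 m
The third-farthest is B at 97.7 m.

B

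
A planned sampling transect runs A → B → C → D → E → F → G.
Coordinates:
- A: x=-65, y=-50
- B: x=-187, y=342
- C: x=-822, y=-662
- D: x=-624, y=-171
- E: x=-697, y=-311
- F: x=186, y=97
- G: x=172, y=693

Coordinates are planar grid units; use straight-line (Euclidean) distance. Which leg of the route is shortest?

Leg distances:
A→B: 410.5
B→C: 1188.0
C→D: 529.4
D→E: 157.9
E→F: 972.7
F→G: 596.2
The shortest leg is D–E at 157.9.

D–E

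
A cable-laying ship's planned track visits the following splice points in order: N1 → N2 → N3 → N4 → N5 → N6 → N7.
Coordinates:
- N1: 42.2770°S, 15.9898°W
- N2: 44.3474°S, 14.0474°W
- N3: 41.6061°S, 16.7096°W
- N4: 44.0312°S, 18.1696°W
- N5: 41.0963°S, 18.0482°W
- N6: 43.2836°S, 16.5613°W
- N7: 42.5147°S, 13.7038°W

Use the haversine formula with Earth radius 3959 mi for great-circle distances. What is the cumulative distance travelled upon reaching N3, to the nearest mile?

406 mi

Leg distances:
N1→N2: 173.2 mi  (cumulative 173.2 mi)
N2→N3: 232.3 mi  (cumulative 405.5 mi)
Cumulative distance at N3 ≈ 406 mi.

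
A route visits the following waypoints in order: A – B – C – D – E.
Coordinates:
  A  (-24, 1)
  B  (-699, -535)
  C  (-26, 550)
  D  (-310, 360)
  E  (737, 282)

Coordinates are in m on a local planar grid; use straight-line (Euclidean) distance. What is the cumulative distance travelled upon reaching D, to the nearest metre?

2480 m

Leg distances:
A→B: 861.9 m  (cumulative 861.9 m)
B→C: 1276.8 m  (cumulative 2138.7 m)
C→D: 341.7 m  (cumulative 2480.4 m)
Cumulative distance at D ≈ 2480 m.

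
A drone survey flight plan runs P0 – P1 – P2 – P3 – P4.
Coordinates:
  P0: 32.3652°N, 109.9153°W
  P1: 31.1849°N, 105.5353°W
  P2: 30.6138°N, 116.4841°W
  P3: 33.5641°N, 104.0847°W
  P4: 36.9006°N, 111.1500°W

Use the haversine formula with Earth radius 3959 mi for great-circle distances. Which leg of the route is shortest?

Leg distances:
P0→P1: 269.9 mi
P1→P2: 650.1 mi
P2→P3: 753.4 mi
P3→P4: 460.4 mi
The shortest leg is P0–P1 at 269.9 mi.

P0–P1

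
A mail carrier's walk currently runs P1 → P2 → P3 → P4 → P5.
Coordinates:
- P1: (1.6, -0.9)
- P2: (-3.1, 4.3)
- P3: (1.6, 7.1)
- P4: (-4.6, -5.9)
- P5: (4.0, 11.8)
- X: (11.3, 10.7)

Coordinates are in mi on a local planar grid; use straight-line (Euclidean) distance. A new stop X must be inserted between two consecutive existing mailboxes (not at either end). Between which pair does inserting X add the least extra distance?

between P4 and P5

Added distance for inserting X between each consecutive pair:
P1–P2: 23.9 mi
P2–P3: 20.6 mi
P3–P4: 18.9 mi
P4–P5: 10.7 mi
Smallest added distance is 10.7 mi, inserting between P4 and P5.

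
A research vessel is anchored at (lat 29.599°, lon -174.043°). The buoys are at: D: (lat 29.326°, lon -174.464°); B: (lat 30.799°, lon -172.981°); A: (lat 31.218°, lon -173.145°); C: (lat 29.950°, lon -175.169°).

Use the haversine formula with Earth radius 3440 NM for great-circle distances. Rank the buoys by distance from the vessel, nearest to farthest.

Computing each great-circle distance from (lat 29.599°, lon -174.043°):
D (lat 29.326°, lon -174.464°): 27.4 NM
C (lat 29.950°, lon -175.169°): 62.3 NM
B (lat 30.799°, lon -172.981°): 90.7 NM
A (lat 31.218°, lon -173.145°): 107.8 NM

D, C, B, A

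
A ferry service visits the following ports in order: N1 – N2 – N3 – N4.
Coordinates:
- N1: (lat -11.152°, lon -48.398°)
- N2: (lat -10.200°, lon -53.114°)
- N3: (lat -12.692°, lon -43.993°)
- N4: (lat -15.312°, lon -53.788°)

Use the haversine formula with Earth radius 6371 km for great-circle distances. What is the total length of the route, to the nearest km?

2654 km

Leg distances:
N1→N2: 526.1 km  (cumulative 526.1 km)
N2→N3: 1031.8 km  (cumulative 1557.9 km)
N3→N4: 1096.0 km  (cumulative 2653.9 km)
Total route length ≈ 2654 km.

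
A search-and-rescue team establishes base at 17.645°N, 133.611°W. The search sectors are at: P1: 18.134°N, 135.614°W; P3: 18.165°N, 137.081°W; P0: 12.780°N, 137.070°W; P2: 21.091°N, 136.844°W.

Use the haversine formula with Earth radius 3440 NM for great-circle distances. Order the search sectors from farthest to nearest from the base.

Computing each great-circle distance from 17.645°N, 133.611°W:
P0 12.780°N, 137.070°W: 354.2 NM
P2 21.091°N, 136.844°W: 276.3 NM
P3 18.165°N, 137.081°W: 200.7 NM
P1 18.134°N, 135.614°W: 118.1 NM

P0, P2, P3, P1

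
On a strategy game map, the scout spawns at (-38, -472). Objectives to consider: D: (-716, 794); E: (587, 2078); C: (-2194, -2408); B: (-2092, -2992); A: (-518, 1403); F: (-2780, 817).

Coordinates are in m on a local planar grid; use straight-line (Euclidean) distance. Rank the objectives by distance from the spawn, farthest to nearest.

B, F, C, E, A, D

Distance from the spawn at (-38, -472) to each:
B (-2092, -2992): 3251.0 m
F (-2780, 817): 3029.9 m
C (-2194, -2408): 2897.7 m
E (587, 2078): 2625.5 m
A (-518, 1403): 1935.5 m
D (-716, 794): 1436.1 m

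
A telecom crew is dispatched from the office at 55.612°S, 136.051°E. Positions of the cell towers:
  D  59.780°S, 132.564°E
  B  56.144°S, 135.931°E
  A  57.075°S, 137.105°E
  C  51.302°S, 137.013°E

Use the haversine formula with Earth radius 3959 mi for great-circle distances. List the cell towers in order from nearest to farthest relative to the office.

Computing each great-circle distance from 55.612°S, 136.051°E:
B 56.144°S, 135.931°E: 37.1 mi
A 57.075°S, 137.105°E: 108.8 mi
C 51.302°S, 137.013°E: 300.4 mi
D 59.780°S, 132.564°E: 315.4 mi

B, A, C, D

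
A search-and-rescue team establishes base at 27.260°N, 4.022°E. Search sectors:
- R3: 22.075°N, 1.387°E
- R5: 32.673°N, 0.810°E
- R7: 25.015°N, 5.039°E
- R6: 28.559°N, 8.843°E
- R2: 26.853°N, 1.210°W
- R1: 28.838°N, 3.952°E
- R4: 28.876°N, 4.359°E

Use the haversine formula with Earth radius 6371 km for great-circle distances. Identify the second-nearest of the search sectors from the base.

Distances from the base (27.260°N, 4.022°E):
R1: 175.6 km
R4: 182.7 km
R7: 269.5 km
R6: 495.2 km
R2: 520.0 km
R3: 635.0 km
R5: 676.7 km
The second-nearest is R4 at 182.7 km.

R4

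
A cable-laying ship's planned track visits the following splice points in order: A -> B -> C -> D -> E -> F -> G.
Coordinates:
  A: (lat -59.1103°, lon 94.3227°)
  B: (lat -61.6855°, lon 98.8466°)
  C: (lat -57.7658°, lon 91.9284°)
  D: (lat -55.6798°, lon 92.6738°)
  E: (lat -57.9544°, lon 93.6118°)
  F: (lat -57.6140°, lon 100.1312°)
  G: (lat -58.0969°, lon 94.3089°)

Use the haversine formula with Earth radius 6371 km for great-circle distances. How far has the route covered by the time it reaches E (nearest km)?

1457 km

Leg distances:
A→B: 379.0 km  (cumulative 379.0 km)
B→C: 582.8 km  (cumulative 961.8 km)
C→D: 236.4 km  (cumulative 1198.1 km)
D→E: 259.3 km  (cumulative 1457.4 km)
Cumulative distance at E ≈ 1457 km.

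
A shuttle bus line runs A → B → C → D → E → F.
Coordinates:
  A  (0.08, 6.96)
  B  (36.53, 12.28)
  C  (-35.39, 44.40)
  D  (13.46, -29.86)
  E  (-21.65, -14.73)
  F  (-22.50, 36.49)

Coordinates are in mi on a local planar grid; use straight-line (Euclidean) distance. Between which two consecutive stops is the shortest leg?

Leg distances:
A→B: 36.8 mi
B→C: 78.8 mi
C→D: 88.9 mi
D→E: 38.2 mi
E→F: 51.2 mi
The shortest leg is A–B at 36.8 mi.

A–B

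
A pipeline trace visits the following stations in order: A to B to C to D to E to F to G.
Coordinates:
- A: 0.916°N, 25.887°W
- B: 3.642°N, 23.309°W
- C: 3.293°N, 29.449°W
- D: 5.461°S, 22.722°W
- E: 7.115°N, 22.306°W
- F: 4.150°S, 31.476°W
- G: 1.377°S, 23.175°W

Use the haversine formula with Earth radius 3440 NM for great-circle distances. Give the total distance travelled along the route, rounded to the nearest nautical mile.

Leg distances:
A→B: 225.2 NM  (cumulative 225.2 NM)
B→C: 368.6 NM  (cumulative 593.7 NM)
C→D: 662.6 NM  (cumulative 1256.3 NM)
D→E: 755.5 NM  (cumulative 2011.8 NM)
E→F: 871.4 NM  (cumulative 2883.2 NM)
F→G: 524.9 NM  (cumulative 3408.0 NM)
Total route length ≈ 3408 NM.

3408 NM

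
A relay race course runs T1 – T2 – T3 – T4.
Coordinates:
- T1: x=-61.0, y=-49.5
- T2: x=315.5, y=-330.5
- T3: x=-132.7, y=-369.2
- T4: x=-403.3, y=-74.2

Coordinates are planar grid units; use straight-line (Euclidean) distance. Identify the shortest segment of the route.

Leg distances:
T1→T2: 469.8
T2→T3: 449.9
T3→T4: 400.3
The shortest leg is T3–T4 at 400.3.

T3–T4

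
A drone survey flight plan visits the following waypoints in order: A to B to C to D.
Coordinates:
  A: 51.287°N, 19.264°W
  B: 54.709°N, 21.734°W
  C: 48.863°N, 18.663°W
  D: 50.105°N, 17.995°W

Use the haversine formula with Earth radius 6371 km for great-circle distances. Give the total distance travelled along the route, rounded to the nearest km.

Leg distances:
A→B: 414.8 km  (cumulative 414.8 km)
B→C: 683.3 km  (cumulative 1098.1 km)
C→D: 146.3 km  (cumulative 1244.4 km)
Total route length ≈ 1244 km.

1244 km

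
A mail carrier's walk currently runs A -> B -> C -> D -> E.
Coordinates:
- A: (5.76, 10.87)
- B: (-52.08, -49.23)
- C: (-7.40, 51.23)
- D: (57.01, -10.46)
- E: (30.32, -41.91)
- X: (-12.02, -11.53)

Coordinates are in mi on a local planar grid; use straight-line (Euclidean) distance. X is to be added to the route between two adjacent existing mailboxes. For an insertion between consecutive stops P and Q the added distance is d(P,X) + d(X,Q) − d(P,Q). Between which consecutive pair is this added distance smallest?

between A and B

Added distance for inserting X between each consecutive pair:
A–B: 0.2 mi
B–C: 8.0 mi
C–D: 42.8 mi
D–E: 79.9 mi
Smallest added distance is 0.2 mi, inserting between A and B.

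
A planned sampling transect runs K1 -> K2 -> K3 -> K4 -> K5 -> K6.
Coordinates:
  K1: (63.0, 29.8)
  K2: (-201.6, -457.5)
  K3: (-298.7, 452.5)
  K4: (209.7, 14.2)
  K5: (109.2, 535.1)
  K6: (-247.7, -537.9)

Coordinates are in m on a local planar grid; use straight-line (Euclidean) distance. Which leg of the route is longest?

K5–K6

Leg distances:
K1→K2: 554.5 m
K2→K3: 915.2 m
K3→K4: 671.3 m
K4→K5: 530.5 m
K5→K6: 1130.8 m
The longest leg is K5–K6 at 1130.8 m.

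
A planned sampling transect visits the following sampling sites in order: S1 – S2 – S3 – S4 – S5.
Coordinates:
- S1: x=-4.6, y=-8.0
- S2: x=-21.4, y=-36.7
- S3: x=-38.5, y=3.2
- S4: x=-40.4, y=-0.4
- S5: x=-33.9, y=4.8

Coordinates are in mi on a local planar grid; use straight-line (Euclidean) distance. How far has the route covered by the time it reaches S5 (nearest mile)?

Leg distances:
S1→S2: 33.3 mi  (cumulative 33.3 mi)
S2→S3: 43.4 mi  (cumulative 76.7 mi)
S3→S4: 4.1 mi  (cumulative 80.7 mi)
S4→S5: 8.3 mi  (cumulative 89.1 mi)
Cumulative distance at S5 ≈ 89 mi.

89 mi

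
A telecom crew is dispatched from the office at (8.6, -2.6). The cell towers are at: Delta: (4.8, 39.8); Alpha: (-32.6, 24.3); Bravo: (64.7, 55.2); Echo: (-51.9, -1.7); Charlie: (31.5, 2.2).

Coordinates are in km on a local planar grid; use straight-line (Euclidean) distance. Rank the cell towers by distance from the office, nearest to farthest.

Computing each straight-line distance from (8.6, -2.6):
Charlie (31.5, 2.2): 23.4 km
Delta (4.8, 39.8): 42.6 km
Alpha (-32.6, 24.3): 49.2 km
Echo (-51.9, -1.7): 60.5 km
Bravo (64.7, 55.2): 80.5 km

Charlie, Delta, Alpha, Echo, Bravo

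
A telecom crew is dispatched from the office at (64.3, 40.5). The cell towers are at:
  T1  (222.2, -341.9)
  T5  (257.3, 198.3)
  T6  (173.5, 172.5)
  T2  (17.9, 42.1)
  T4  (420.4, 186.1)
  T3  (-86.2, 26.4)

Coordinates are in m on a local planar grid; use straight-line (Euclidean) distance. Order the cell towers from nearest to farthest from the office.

Distances from the office:
T2 (17.9, 42.1): 46.4 m
T3 (-86.2, 26.4): 151.2 m
T6 (173.5, 172.5): 171.3 m
T5 (257.3, 198.3): 249.3 m
T4 (420.4, 186.1): 384.7 m
T1 (222.2, -341.9): 413.7 m

T2, T3, T6, T5, T4, T1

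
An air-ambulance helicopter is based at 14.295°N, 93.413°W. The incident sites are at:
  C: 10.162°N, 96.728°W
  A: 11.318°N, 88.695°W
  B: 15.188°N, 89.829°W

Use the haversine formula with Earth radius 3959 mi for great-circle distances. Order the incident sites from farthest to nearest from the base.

Computing each great-circle distance from 14.295°N, 93.413°W:
A 11.318°N, 88.695°W: 378.6 mi
C 10.162°N, 96.728°W: 362.8 mi
B 15.188°N, 89.829°W: 247.3 mi

A, C, B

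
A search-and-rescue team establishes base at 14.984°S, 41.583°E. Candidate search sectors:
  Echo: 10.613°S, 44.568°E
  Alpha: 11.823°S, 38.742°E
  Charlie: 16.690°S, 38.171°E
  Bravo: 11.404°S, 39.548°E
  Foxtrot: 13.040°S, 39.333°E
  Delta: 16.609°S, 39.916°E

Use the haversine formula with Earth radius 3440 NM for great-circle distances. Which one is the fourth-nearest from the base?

Bravo

Distance to each, sorted:
Delta: 137.1 NM
Foxtrot: 175.5 NM
Charlie: 222.1 NM
Bravo: 245.7 NM
Alpha: 252.1 NM
Echo: 315.3 NM
The fourth-nearest is Bravo at 245.7 NM.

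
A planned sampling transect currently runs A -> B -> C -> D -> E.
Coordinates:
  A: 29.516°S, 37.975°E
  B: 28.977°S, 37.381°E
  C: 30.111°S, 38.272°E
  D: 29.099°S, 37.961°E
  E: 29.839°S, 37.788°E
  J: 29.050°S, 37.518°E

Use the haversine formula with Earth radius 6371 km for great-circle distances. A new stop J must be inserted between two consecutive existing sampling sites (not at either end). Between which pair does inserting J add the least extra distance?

Added distance for inserting J between each consecutive pair:
A–B: 0.6 km
B–C: 1.6 km
C–D: 65.6 km
D–E: 51.0 km
Smallest added distance is 0.6 km, inserting between A and B.

between A and B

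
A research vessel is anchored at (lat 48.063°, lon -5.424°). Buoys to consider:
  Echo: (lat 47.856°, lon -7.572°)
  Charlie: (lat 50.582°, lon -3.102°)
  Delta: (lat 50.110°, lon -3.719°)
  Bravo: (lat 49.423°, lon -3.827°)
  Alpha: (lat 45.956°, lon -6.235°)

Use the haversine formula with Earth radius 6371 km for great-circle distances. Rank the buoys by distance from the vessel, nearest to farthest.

Computing each great-circle distance from (lat 48.063°, lon -5.424°):
Echo (lat 47.856°, lon -7.572°): 161.6 km
Bravo (lat 49.423°, lon -3.827°): 191.3 km
Alpha (lat 45.956°, lon -6.235°): 242.2 km
Delta (lat 50.110°, lon -3.719°): 259.3 km
Charlie (lat 50.582°, lon -3.102°): 326.7 km

Echo, Bravo, Alpha, Delta, Charlie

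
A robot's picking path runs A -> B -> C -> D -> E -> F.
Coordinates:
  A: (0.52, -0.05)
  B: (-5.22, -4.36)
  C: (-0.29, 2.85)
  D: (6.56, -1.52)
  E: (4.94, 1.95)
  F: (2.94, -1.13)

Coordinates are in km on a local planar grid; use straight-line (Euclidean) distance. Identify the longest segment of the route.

Leg distances:
A→B: 7.2 km
B→C: 8.7 km
C→D: 8.1 km
D→E: 3.8 km
E→F: 3.7 km
The longest leg is B–C at 8.7 km.

B–C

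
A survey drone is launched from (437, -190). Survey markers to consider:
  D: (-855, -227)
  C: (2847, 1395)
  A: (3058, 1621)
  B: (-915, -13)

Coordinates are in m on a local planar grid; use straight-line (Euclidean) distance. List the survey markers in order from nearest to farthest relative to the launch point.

Distance from the launch point at (437, -190) to each:
D (-855, -227): 1292.5 m
B (-915, -13): 1363.5 m
C (2847, 1395): 2884.5 m
A (3058, 1621): 3185.8 m

D, B, C, A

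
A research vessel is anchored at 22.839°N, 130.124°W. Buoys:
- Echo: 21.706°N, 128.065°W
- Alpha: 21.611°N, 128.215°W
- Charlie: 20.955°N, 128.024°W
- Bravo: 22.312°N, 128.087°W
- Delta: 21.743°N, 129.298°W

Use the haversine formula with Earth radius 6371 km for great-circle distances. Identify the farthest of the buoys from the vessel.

Charlie

Distances from the vessel (22.839°N, 130.124°W):
Charlie: 301.4 km
Echo: 246.5 km
Alpha: 239.3 km
Bravo: 217.2 km
Delta: 148.6 km
The farthest is Charlie at 301.4 km.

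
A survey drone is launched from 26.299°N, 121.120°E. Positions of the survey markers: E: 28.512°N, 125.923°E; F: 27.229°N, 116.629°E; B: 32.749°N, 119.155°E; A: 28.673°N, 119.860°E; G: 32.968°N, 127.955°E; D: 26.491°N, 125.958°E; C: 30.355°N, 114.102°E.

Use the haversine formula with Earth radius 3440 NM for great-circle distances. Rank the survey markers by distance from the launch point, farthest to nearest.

Distances from the launch point:
G 32.968°N, 127.955°E: 535.9 NM
C 30.355°N, 114.102°E: 443.5 NM
B 32.749°N, 119.155°E: 400.6 NM
E 28.512°N, 125.923°E: 288.4 NM
D 26.491°N, 125.958°E: 260.4 NM
F 27.229°N, 116.629°E: 247.1 NM
A 28.673°N, 119.860°E: 157.5 NM

G, C, B, E, D, F, A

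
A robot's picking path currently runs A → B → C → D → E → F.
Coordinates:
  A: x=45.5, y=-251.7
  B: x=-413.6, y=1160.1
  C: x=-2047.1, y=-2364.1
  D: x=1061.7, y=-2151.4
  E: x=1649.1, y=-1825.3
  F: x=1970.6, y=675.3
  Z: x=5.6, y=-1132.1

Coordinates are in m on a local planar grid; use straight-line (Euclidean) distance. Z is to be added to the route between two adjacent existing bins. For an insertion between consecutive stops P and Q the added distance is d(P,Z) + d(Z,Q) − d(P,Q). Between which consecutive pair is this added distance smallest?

Added distance for inserting Z between each consecutive pair:
A–B: 1726.9 m
B–C: 839.9 m
C–D: 745.7 m
D–E: 2579.6 m
E–F: 1932.3 m
Smallest added distance is 745.7 m, inserting between C and D.

between C and D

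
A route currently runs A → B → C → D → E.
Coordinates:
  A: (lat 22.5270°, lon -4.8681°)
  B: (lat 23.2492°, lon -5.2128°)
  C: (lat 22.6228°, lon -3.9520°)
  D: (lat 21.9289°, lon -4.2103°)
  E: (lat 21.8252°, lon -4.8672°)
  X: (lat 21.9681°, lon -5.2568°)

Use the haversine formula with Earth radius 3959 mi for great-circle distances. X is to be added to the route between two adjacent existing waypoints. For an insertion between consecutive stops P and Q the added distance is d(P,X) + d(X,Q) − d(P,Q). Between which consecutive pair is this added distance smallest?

Added distance for inserting X between each consecutive pair:
A–B: 80.0 mi
B–C: 92.3 mi
C–D: 111.3 mi
D–E: 51.3 mi
Smallest added distance is 51.3 mi, inserting between D and E.

between D and E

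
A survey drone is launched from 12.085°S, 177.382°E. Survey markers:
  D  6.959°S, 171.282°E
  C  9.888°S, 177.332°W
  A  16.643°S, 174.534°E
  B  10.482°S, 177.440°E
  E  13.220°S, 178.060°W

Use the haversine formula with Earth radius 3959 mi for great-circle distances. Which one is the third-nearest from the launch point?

A

Distance to each, sorted:
B: 110.8 mi
E: 317.1 mi
A: 368.1 mi
C: 389.3 mi
D: 546.0 mi
The third-nearest is A at 368.1 mi.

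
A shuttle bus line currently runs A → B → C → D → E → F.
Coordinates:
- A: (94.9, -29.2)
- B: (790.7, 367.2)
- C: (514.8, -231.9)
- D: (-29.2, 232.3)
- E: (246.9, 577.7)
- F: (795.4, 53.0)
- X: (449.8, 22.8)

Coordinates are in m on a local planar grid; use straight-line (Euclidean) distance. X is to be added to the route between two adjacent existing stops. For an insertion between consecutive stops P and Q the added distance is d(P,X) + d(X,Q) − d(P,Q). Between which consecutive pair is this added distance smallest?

Added distance for inserting X between each consecutive pair:
A–B: 42.5 m
B–C: 87.9 m
C–D: 70.5 m
D–E: 671.5 m
E–F: 178.7 m
Smallest added distance is 42.5 m, inserting between A and B.

between A and B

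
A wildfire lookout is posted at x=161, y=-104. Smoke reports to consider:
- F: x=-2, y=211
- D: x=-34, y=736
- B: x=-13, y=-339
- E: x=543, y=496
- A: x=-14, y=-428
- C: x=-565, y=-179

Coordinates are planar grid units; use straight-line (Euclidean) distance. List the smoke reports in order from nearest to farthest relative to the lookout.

Distances from the lookout:
B x=-13, y=-339: 292.4
F x=-2, y=211: 354.7
A x=-14, y=-428: 368.2
E x=543, y=496: 711.3
C x=-565, y=-179: 729.9
D x=-34, y=736: 862.3

B, F, A, E, C, D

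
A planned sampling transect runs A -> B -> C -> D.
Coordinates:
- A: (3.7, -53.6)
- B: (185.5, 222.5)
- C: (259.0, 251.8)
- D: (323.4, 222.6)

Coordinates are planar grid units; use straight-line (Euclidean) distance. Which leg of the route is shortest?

C–D

Leg distances:
A→B: 330.6
B→C: 79.1
C→D: 70.7
The shortest leg is C–D at 70.7.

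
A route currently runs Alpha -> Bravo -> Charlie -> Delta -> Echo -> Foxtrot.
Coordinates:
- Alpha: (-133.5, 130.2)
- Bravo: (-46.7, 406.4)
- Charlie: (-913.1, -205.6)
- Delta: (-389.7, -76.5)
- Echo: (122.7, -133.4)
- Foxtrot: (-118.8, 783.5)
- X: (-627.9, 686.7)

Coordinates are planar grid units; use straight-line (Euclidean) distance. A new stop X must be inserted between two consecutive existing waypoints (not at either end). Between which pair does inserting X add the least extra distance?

Added distance for inserting X between each consecutive pair:
Alpha–Bravo: 1100.1
Bravo–Charlie: 521.3
Charlie–Delta: 1197.2
Delta–Echo: 1395.7
Echo–Foxtrot: 681.8
Smallest added distance is 521.3, inserting between Bravo and Charlie.

between Bravo and Charlie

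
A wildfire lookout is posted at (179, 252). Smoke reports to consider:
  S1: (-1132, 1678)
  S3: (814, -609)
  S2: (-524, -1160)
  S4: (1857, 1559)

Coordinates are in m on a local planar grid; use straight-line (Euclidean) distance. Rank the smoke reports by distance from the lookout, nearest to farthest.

Distances from the lookout:
S3 (814, -609): 1069.8 m
S2 (-524, -1160): 1577.3 m
S1 (-1132, 1678): 1937.1 m
S4 (1857, 1559): 2127.0 m

S3, S2, S1, S4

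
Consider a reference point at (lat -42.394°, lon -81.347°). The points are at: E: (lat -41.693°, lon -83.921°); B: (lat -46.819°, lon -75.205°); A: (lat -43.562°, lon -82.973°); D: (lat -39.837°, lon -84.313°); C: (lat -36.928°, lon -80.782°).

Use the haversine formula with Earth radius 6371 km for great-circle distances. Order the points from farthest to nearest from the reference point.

B, C, D, E, A

Distance from the reference point at (lat -42.394°, lon -81.347°) to each:
B (lat -46.819°, lon -75.205°): 691.3 km
C (lat -36.928°, lon -80.782°): 609.7 km
D (lat -39.837°, lon -84.313°): 377.5 km
E (lat -41.693°, lon -83.921°): 226.4 km
A (lat -43.562°, lon -82.973°): 185.4 km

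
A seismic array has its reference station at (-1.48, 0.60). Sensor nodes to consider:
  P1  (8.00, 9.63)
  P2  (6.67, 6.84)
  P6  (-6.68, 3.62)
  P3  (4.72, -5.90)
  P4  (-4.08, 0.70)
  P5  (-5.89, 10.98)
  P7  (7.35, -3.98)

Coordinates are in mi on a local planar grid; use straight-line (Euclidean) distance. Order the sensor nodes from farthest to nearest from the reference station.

Computing each straight-line distance from (-1.48, 0.60):
P1 (8.00, 9.63): 13.1 mi
P5 (-5.89, 10.98): 11.3 mi
P2 (6.67, 6.84): 10.3 mi
P7 (7.35, -3.98): 9.9 mi
P3 (4.72, -5.90): 9.0 mi
P6 (-6.68, 3.62): 6.0 mi
P4 (-4.08, 0.70): 2.6 mi

P1, P5, P2, P7, P3, P6, P4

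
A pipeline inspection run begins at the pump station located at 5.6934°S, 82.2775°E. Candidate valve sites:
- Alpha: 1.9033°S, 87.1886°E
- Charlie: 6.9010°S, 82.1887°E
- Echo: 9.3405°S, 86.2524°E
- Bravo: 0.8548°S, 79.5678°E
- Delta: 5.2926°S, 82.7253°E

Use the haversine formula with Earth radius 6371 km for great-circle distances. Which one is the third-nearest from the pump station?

Distance to each, sorted:
Delta: 66.7 km
Charlie: 134.6 km
Echo: 597.0 km
Bravo: 616.4 km
Alpha: 688.8 km
The third-nearest is Echo at 597.0 km.

Echo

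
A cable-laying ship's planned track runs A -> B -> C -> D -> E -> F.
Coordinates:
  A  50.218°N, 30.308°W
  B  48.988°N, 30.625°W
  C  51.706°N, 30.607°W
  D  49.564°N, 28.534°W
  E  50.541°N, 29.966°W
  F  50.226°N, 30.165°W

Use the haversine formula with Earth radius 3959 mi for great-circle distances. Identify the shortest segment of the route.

E–F

Leg distances:
A→B: 86.2 mi
B→C: 187.8 mi
C→D: 173.6 mi
D→E: 92.7 mi
E→F: 23.5 mi
The shortest leg is E–F at 23.5 mi.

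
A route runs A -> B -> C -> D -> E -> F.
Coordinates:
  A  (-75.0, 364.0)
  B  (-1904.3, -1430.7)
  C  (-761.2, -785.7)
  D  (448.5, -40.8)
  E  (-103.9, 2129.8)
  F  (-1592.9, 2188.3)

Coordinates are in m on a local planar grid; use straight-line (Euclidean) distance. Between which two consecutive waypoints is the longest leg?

A–B

Leg distances:
A→B: 2562.7 m
B→C: 1312.5 m
C→D: 1420.7 m
D→E: 2239.8 m
E→F: 1490.1 m
The longest leg is A–B at 2562.7 m.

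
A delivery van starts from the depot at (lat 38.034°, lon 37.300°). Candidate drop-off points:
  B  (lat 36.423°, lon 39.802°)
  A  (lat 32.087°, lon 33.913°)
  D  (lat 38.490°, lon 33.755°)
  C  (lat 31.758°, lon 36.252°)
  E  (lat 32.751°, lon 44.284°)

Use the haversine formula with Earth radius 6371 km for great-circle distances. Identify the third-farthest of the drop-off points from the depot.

C

Distances from the depot ((lat 38.034°, lon 37.300°)):
E: 863.1 km
A: 729.5 km
C: 704.4 km
D: 313.6 km
B: 284.9 km
The third-farthest is C at 704.4 km.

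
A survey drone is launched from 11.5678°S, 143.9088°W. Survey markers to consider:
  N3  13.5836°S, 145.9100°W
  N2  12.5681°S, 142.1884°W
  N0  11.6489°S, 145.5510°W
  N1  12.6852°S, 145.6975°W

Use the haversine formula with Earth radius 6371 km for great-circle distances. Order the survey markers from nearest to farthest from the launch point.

N0, N2, N1, N3

Computing each great-circle distance from 11.5678°S, 143.9088°W:
N0 11.6489°S, 145.5510°W: 179.1 km
N2 12.5681°S, 142.1884°W: 217.6 km
N1 12.6852°S, 145.6975°W: 230.8 km
N3 13.5836°S, 145.9100°W: 312.1 km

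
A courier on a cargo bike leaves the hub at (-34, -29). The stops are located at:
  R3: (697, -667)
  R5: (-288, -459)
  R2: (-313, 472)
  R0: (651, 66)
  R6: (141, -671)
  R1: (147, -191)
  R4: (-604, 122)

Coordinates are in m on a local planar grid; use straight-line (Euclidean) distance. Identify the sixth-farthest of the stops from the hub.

R5

Distance to each, sorted:
R3: 970.3 m
R0: 691.6 m
R6: 665.4 m
R4: 589.7 m
R2: 573.4 m
R5: 499.4 m
R1: 242.9 m
The sixth-farthest is R5 at 499.4 m.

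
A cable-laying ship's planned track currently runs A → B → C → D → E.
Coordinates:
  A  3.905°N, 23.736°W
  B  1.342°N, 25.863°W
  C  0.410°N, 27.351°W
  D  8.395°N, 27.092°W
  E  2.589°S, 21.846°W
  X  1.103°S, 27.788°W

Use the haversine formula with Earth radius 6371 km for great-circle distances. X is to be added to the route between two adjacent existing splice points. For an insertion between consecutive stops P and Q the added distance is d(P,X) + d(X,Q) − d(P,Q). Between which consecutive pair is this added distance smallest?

between B and C

Added distance for inserting X between each consecutive pair:
A–B: 692.0 km
B–C: 325.9 km
C–D: 345.7 km
D–E: 386.9 km
Smallest added distance is 325.9 km, inserting between B and C.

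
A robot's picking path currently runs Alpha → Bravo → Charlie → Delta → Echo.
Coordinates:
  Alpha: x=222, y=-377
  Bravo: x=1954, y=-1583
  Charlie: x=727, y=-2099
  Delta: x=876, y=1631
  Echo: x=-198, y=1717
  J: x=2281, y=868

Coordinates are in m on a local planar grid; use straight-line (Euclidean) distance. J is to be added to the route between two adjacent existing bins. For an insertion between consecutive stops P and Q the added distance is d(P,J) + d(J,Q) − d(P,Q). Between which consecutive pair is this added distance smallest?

Added distance for inserting J between each consecutive pair:
Alpha–Bravo: 2768.3 m
Bravo–Charlie: 4491.0 m
Charlie–Delta: 1215.2 m
Delta–Echo: 3141.7 m
Smallest added distance is 1215.2 m, inserting between Charlie and Delta.

between Charlie and Delta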